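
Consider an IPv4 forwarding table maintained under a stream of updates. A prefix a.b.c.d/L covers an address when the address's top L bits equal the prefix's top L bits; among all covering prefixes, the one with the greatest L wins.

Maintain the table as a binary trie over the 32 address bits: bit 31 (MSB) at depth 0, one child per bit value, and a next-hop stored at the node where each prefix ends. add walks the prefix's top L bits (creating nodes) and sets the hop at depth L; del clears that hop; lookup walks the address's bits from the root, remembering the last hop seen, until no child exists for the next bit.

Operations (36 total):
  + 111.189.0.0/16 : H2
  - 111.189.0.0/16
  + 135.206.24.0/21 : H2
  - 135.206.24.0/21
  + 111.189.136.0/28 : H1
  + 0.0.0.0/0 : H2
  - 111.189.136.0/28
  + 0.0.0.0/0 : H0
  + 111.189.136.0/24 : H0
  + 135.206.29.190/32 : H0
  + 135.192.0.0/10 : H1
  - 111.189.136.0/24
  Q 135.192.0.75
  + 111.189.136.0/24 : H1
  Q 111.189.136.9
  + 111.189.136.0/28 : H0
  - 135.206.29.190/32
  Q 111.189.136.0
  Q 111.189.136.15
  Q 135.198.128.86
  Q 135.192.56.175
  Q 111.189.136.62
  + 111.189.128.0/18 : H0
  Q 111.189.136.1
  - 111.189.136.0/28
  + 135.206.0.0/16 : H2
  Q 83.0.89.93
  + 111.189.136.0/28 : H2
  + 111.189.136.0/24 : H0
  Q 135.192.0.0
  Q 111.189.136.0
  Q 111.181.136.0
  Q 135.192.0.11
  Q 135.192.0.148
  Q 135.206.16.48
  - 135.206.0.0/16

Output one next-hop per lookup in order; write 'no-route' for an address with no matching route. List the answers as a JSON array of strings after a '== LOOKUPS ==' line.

Apply in order:
  add 111.189.0.0/16 -> H2 at depth 16
  - 111.189.0.0/16 clear@16
  add 135.206.24.0/21 -> H2 at depth 21
  - 135.206.24.0/21 clear@21
  add 111.189.136.0/28 -> H1 at depth 28
  add 0.0.0.0/0 -> H2 at depth 0
  - 111.189.136.0/28 clear@28
  add 0.0.0.0/0 -> H0 at depth 0
  add 111.189.136.0/24 -> H0 at depth 24
  add 135.206.29.190/32 -> H0 at depth 32
  add 135.192.0.0/10 -> H1 at depth 10
  - 111.189.136.0/24 clear@24
  ? 135.192.0.75  path d0:H0→d1:-→d2:-→d3:-→d4:-→d5:-→d6:-→d7:-→d8:-→d9:-→d10:H1→d11:-→d12:-  best=H1
  add 111.189.136.0/24 -> H1 at depth 24
  ? 111.189.136.9  path d0:H0→d1:-→d2:-→d3:-→d4:-→d5:-→d6:-→d7:-→d8:-→d9:-→d10:-→d11:-→d12:-→d13:-→d14:-→d15:-→d16:-→d17:-→d18:-→d19:-→d20:-→d21:-→d22:-→d23:-→d24:H1→d25:-→d26:-→d27:-→d28:-  best=H1
  add 111.189.136.0/28 -> H0 at depth 28
  - 135.206.29.190/32 clear@32
  ? 111.189.136.0  path d0:H0→d1:-→d2:-→d3:-→d4:-→d5:-→d6:-→d7:-→d8:-→d9:-→d10:-→d11:-→d12:-→d13:-→d14:-→d15:-→d16:-→d17:-→d18:-→d19:-→d20:-→d21:-→d22:-→d23:-→d24:H1→d25:-→d26:-→d27:-→d28:H0  best=H0
  ? 111.189.136.15  path d0:H0→d1:-→d2:-→d3:-→d4:-→d5:-→d6:-→d7:-→d8:-→d9:-→d10:-→d11:-→d12:-→d13:-→d14:-→d15:-→d16:-→d17:-→d18:-→d19:-→d20:-→d21:-→d22:-→d23:-→d24:H1→d25:-→d26:-→d27:-→d28:H0  best=H0
  ? 135.198.128.86  path d0:H0→d1:-→d2:-→d3:-→d4:-→d5:-→d6:-→d7:-→d8:-→d9:-→d10:H1→d11:-→d12:-  best=H1
  ? 135.192.56.175  path d0:H0→d1:-→d2:-→d3:-→d4:-→d5:-→d6:-→d7:-→d8:-→d9:-→d10:H1→d11:-→d12:-  best=H1
  ? 111.189.136.62  path d0:H0→d1:-→d2:-→d3:-→d4:-→d5:-→d6:-→d7:-→d8:-→d9:-→d10:-→d11:-→d12:-→d13:-→d14:-→d15:-→d16:-→d17:-→d18:-→d19:-→d20:-→d21:-→d22:-→d23:-→d24:H1→d25:-→d26:-  best=H1
  add 111.189.128.0/18 -> H0 at depth 18
  ? 111.189.136.1  path d0:H0→d1:-→d2:-→d3:-→d4:-→d5:-→d6:-→d7:-→d8:-→d9:-→d10:-→d11:-→d12:-→d13:-→d14:-→d15:-→d16:-→d17:-→d18:H0→d19:-→d20:-→d21:-→d22:-→d23:-→d24:H1→d25:-→d26:-→d27:-→d28:H0  best=H0
  - 111.189.136.0/28 clear@28
  add 135.206.0.0/16 -> H2 at depth 16
  ? 83.0.89.93  path d0:H0→d1:-→d2:-  best=H0
  add 111.189.136.0/28 -> H2 at depth 28
  add 111.189.136.0/24 -> H0 at depth 24
  ? 135.192.0.0  path d0:H0→d1:-→d2:-→d3:-→d4:-→d5:-→d6:-→d7:-→d8:-→d9:-→d10:H1→d11:-→d12:-  best=H1
  ? 111.189.136.0  path d0:H0→d1:-→d2:-→d3:-→d4:-→d5:-→d6:-→d7:-→d8:-→d9:-→d10:-→d11:-→d12:-→d13:-→d14:-→d15:-→d16:-→d17:-→d18:H0→d19:-→d20:-→d21:-→d22:-→d23:-→d24:H0→d25:-→d26:-→d27:-→d28:H2  best=H2
  ? 111.181.136.0  path d0:H0→d1:-→d2:-→d3:-→d4:-→d5:-→d6:-→d7:-→d8:-→d9:-→d10:-→d11:-→d12:-  best=H0
  ? 135.192.0.11  path d0:H0→d1:-→d2:-→d3:-→d4:-→d5:-→d6:-→d7:-→d8:-→d9:-→d10:H1→d11:-→d12:-  best=H1
  ? 135.192.0.148  path d0:H0→d1:-→d2:-→d3:-→d4:-→d5:-→d6:-→d7:-→d8:-→d9:-→d10:H1→d11:-→d12:-  best=H1
  ? 135.206.16.48  path d0:H0→d1:-→d2:-→d3:-→d4:-→d5:-→d6:-→d7:-→d8:-→d9:-→d10:H1→d11:-→d12:-→d13:-→d14:-→d15:-→d16:H2→d17:-→d18:-→d19:-→d20:-  best=H2
  - 135.206.0.0/16 clear@16

== LOOKUPS ==
["H1","H1","H0","H0","H1","H1","H1","H0","H0","H1","H2","H0","H1","H1","H2"]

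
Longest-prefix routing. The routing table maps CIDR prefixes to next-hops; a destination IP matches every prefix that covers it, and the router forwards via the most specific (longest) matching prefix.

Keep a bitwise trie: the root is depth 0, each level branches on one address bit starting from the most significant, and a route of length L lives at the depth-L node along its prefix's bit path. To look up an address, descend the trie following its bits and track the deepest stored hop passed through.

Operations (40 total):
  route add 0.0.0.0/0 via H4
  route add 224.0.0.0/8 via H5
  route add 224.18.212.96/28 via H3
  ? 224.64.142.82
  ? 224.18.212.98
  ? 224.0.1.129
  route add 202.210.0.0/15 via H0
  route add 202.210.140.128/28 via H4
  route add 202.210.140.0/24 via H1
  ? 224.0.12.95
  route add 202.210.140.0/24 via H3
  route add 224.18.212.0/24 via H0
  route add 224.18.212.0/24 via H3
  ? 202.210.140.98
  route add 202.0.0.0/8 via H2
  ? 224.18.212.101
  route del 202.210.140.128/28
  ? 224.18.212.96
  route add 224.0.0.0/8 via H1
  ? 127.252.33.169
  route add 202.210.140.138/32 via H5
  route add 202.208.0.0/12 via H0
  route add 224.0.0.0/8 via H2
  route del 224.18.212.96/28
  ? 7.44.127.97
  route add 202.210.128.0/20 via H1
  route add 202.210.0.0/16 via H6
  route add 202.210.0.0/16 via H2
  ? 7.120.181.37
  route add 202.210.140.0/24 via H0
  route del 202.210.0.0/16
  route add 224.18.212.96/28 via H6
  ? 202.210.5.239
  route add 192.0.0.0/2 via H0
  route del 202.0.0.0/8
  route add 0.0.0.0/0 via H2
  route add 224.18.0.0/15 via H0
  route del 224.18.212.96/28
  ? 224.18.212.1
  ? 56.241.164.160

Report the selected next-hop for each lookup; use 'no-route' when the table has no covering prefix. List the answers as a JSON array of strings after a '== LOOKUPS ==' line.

Process each operation:
  + 0.0.0.0/0 (H4) depth=0
  + 224.0.0.0/8 (H5) depth=8
  + 224.18.212.96/28 (H3) depth=28
  Q 224.64.142.82: descend 111000000 ; hops seen [H4,H5] ; pick H5
  Q 224.18.212.98: descend 1110000000010010110101000110 ; hops seen [H4,H5,H3] ; pick H3
  Q 224.0.1.129: descend 11100000000 ; hops seen [H4,H5] ; pick H5
  + 202.210.0.0/15 (H0) depth=15
  + 202.210.140.128/28 (H4) depth=28
  + 202.210.140.0/24 (H1) depth=24
  Q 224.0.12.95: descend 11100000000 ; hops seen [H4,H5] ; pick H5
  + 202.210.140.0/24 (H3) depth=24
  + 224.18.212.0/24 (H0) depth=24
  + 224.18.212.0/24 (H3) depth=24
  Q 202.210.140.98: descend 110010101101001010001100 ; hops seen [H4,H0,H3] ; pick H3
  + 202.0.0.0/8 (H2) depth=8
  Q 224.18.212.101: descend 1110000000010010110101000110 ; hops seen [H4,H5,H3,H3] ; pick H3
  - 202.210.140.128/28 clear@28
  Q 224.18.212.96: descend 1110000000010010110101000110 ; hops seen [H4,H5,H3,H3] ; pick H3
  + 224.0.0.0/8 (H1) depth=8
  Q 127.252.33.169: descend ε ; hops seen [H4] ; pick H4
  + 202.210.140.138/32 (H5) depth=32
  + 202.208.0.0/12 (H0) depth=12
  + 224.0.0.0/8 (H2) depth=8
  - 224.18.212.96/28 clear@28
  Q 7.44.127.97: descend ε ; hops seen [H4] ; pick H4
  + 202.210.128.0/20 (H1) depth=20
  + 202.210.0.0/16 (H6) depth=16
  + 202.210.0.0/16 (H2) depth=16
  Q 7.120.181.37: descend ε ; hops seen [H4] ; pick H4
  + 202.210.140.0/24 (H0) depth=24
  - 202.210.0.0/16 clear@16
  + 224.18.212.96/28 (H6) depth=28
  Q 202.210.5.239: descend 1100101011010010 ; hops seen [H4,H2,H0,H0] ; pick H0
  + 192.0.0.0/2 (H0) depth=2
  - 202.0.0.0/8 clear@8
  + 0.0.0.0/0 (H2) depth=0
  + 224.18.0.0/15 (H0) depth=15
  - 224.18.212.96/28 clear@28
  Q 224.18.212.1: descend 1110000000010010110101000 ; hops seen [H2,H0,H2,H0,H3] ; pick H3
  Q 56.241.164.160: descend ε ; hops seen [H2] ; pick H2

== LOOKUPS ==
["H5","H3","H5","H5","H3","H3","H3","H4","H4","H4","H0","H3","H2"]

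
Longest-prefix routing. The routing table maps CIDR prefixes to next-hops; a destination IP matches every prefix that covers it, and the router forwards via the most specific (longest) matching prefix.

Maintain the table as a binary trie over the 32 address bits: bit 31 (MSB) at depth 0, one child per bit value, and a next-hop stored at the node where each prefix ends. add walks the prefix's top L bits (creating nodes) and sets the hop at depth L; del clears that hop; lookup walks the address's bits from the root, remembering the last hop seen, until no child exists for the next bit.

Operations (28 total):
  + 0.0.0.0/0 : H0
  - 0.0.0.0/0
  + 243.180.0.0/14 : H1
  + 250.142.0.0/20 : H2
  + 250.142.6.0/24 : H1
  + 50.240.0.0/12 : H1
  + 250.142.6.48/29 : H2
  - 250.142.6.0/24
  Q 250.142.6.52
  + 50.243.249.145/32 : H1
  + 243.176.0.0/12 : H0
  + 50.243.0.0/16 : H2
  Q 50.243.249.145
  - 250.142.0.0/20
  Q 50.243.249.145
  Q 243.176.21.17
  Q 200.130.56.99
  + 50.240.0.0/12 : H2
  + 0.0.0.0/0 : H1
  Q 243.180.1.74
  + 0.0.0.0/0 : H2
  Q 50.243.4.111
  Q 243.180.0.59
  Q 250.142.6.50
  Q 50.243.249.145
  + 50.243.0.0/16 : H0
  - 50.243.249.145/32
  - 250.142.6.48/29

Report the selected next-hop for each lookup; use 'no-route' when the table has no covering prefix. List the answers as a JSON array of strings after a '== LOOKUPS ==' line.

Trace:
  + 0.0.0.0/0 (H0) depth=0
  - 0.0.0.0/0 clear@0
  + 243.180.0.0/14 (H1) depth=14
  + 250.142.0.0/20 (H2) depth=20
  + 250.142.6.0/24 (H1) depth=24
  + 50.240.0.0/12 (H1) depth=12
  + 250.142.6.48/29 (H2) depth=29
  - 250.142.6.0/24 clear@24
  Q 250.142.6.52: descend 11111010100011100000011000110 ; hops seen [H2,H2] ; pick H2
  + 50.243.249.145/32 (H1) depth=32
  + 243.176.0.0/12 (H0) depth=12
  + 50.243.0.0/16 (H2) depth=16
  Q 50.243.249.145: descend 00110010111100111111100110010001 ; hops seen [H1,H2,H1] ; pick H1
  - 250.142.0.0/20 clear@20
  Q 50.243.249.145: descend 00110010111100111111100110010001 ; hops seen [H1,H2,H1] ; pick H1
  Q 243.176.21.17: descend 1111001110110 ; hops seen [H0] ; pick H0
  Q 200.130.56.99: descend 11 ; hops seen [∅] ; pick no-route
  + 50.240.0.0/12 (H2) depth=12
  + 0.0.0.0/0 (H1) depth=0
  Q 243.180.1.74: descend 11110011101101 ; hops seen [H1,H0,H1] ; pick H1
  + 0.0.0.0/0 (H2) depth=0
  Q 50.243.4.111: descend 0011001011110011 ; hops seen [H2,H2,H2] ; pick H2
  Q 243.180.0.59: descend 11110011101101 ; hops seen [H2,H0,H1] ; pick H1
  Q 250.142.6.50: descend 11111010100011100000011000110 ; hops seen [H2,H2] ; pick H2
  Q 50.243.249.145: descend 00110010111100111111100110010001 ; hops seen [H2,H2,H2,H1] ; pick H1
  + 50.243.0.0/16 (H0) depth=16
  - 50.243.249.145/32 clear@32
  - 250.142.6.48/29 clear@29

== LOOKUPS ==
["H2","H1","H1","H0","no-route","H1","H2","H1","H2","H1"]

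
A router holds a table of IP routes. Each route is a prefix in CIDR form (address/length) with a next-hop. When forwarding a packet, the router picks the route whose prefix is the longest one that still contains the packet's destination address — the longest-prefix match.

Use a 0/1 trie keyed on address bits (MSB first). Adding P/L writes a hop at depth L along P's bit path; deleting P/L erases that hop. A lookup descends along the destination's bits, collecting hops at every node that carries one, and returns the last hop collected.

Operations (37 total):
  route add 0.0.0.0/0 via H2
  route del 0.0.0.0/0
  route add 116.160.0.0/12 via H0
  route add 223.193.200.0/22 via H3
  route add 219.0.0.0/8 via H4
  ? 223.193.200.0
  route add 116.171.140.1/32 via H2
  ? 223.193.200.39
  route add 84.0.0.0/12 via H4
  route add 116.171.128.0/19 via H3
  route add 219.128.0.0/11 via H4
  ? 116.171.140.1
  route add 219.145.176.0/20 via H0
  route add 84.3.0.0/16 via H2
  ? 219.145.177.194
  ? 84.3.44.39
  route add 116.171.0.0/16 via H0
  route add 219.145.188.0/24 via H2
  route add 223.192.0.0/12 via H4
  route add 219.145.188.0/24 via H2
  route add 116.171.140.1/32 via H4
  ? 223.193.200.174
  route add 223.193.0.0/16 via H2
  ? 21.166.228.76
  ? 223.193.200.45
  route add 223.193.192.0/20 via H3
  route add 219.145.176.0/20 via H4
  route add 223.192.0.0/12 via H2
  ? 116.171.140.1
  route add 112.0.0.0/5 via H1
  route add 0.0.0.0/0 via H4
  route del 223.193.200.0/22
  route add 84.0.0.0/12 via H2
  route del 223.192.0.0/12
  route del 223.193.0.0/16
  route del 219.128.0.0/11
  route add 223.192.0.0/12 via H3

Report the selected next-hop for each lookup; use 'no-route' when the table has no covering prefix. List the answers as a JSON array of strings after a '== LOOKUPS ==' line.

Process each operation:
  add 0.0.0.0/0 -> H2 at depth 0
  del 0.0.0.0/0 (clear depth 0)
  add 116.160.0.0/12 -> H0 at depth 12
  add 223.193.200.0/22 -> H3 at depth 22
  add 219.0.0.0/8 -> H4 at depth 8
  Q 223.193.200.0: descend 1101111111000001110010 ; hops seen [H3] ; pick H3
  add 116.171.140.1/32 -> H2 at depth 32
  Q 223.193.200.39: descend 1101111111000001110010 ; hops seen [H3] ; pick H3
  add 84.0.0.0/12 -> H4 at depth 12
  add 116.171.128.0/19 -> H3 at depth 19
  add 219.128.0.0/11 -> H4 at depth 11
  Q 116.171.140.1: descend 01110100101010111000110000000001 ; hops seen [H0,H3,H2] ; pick H2
  add 219.145.176.0/20 -> H0 at depth 20
  add 84.3.0.0/16 -> H2 at depth 16
  Q 219.145.177.194: descend 11011011100100011011 ; hops seen [H4,H4,H0] ; pick H0
  Q 84.3.44.39: descend 0101010000000011 ; hops seen [H4,H2] ; pick H2
  add 116.171.0.0/16 -> H0 at depth 16
  add 219.145.188.0/24 -> H2 at depth 24
  add 223.192.0.0/12 -> H4 at depth 12
  add 219.145.188.0/24 -> H2 at depth 24
  add 116.171.140.1/32 -> H4 at depth 32
  Q 223.193.200.174: descend 1101111111000001110010 ; hops seen [H4,H3] ; pick H3
  add 223.193.0.0/16 -> H2 at depth 16
  Q 21.166.228.76: descend 0 ; hops seen [∅] ; pick no-route
  Q 223.193.200.45: descend 1101111111000001110010 ; hops seen [H4,H2,H3] ; pick H3
  add 223.193.192.0/20 -> H3 at depth 20
  add 219.145.176.0/20 -> H4 at depth 20
  add 223.192.0.0/12 -> H2 at depth 12
  Q 116.171.140.1: descend 01110100101010111000110000000001 ; hops seen [H0,H0,H3,H4] ; pick H4
  add 112.0.0.0/5 -> H1 at depth 5
  add 0.0.0.0/0 -> H4 at depth 0
  del 223.193.200.0/22 (clear depth 22)
  add 84.0.0.0/12 -> H2 at depth 12
  del 223.192.0.0/12 (clear depth 12)
  del 223.193.0.0/16 (clear depth 16)
  del 219.128.0.0/11 (clear depth 11)
  add 223.192.0.0/12 -> H3 at depth 12

== LOOKUPS ==
["H3","H3","H2","H0","H2","H3","no-route","H3","H4"]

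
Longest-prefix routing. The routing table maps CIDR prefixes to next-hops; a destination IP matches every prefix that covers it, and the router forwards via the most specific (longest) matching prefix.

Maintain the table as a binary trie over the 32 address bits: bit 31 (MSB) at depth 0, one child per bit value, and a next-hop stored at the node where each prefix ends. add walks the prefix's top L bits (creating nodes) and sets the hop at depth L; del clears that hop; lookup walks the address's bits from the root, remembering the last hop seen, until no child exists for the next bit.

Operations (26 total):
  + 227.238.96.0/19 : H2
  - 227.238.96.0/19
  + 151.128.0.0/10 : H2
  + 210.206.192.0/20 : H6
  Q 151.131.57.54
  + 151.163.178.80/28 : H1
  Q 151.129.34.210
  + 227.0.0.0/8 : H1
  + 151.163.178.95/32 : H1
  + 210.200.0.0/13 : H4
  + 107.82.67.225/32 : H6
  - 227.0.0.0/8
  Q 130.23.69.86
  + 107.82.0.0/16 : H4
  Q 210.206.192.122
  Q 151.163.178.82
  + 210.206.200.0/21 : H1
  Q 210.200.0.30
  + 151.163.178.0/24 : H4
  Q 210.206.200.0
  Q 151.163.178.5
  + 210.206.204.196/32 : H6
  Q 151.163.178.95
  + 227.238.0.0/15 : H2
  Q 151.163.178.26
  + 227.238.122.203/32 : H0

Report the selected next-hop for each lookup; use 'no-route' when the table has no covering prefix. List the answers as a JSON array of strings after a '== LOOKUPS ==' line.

Process each operation:
  add 227.238.96.0/19 -> H2 at depth 19
  - 227.238.96.0/19 clear@19
  add 151.128.0.0/10 -> H2 at depth 10
  add 210.206.192.0/20 -> H6 at depth 20
  ? 151.131.57.54  path d0:-→d1:-→d2:-→d3:-→d4:-→d5:-→d6:-→d7:-→d8:-→d9:-→d10:H2  best=H2
  add 151.163.178.80/28 -> H1 at depth 28
  ? 151.129.34.210  path d0:-→d1:-→d2:-→d3:-→d4:-→d5:-→d6:-→d7:-→d8:-→d9:-→d10:H2  best=H2
  add 227.0.0.0/8 -> H1 at depth 8
  add 151.163.178.95/32 -> H1 at depth 32
  add 210.200.0.0/13 -> H4 at depth 13
  add 107.82.67.225/32 -> H6 at depth 32
  - 227.0.0.0/8 clear@8
  ? 130.23.69.86  path d0:-→d1:-→d2:-→d3:-  best=no-route
  add 107.82.0.0/16 -> H4 at depth 16
  ? 210.206.192.122  path d0:-→d1:-→d2:-→d3:-→d4:-→d5:-→d6:-→d7:-→d8:-→d9:-→d10:-→d11:-→d12:-→d13:H4→d14:-→d15:-→d16:-→d17:-→d18:-→d19:-→d20:H6  best=H6
  ? 151.163.178.82  path d0:-→d1:-→d2:-→d3:-→d4:-→d5:-→d6:-→d7:-→d8:-→d9:-→d10:H2→d11:-→d12:-→d13:-→d14:-→d15:-→d16:-→d17:-→d18:-→d19:-→d20:-→d21:-→d22:-→d23:-→d24:-→d25:-→d26:-→d27:-→d28:H1  best=H1
  add 210.206.200.0/21 -> H1 at depth 21
  ? 210.200.0.30  path d0:-→d1:-→d2:-→d3:-→d4:-→d5:-→d6:-→d7:-→d8:-→d9:-→d10:-→d11:-→d12:-→d13:H4  best=H4
  add 151.163.178.0/24 -> H4 at depth 24
  ? 210.206.200.0  path d0:-→d1:-→d2:-→d3:-→d4:-→d5:-→d6:-→d7:-→d8:-→d9:-→d10:-→d11:-→d12:-→d13:H4→d14:-→d15:-→d16:-→d17:-→d18:-→d19:-→d20:H6→d21:H1  best=H1
  ? 151.163.178.5  path d0:-→d1:-→d2:-→d3:-→d4:-→d5:-→d6:-→d7:-→d8:-→d9:-→d10:H2→d11:-→d12:-→d13:-→d14:-→d15:-→d16:-→d17:-→d18:-→d19:-→d20:-→d21:-→d22:-→d23:-→d24:H4→d25:-  best=H4
  add 210.206.204.196/32 -> H6 at depth 32
  ? 151.163.178.95  path d0:-→d1:-→d2:-→d3:-→d4:-→d5:-→d6:-→d7:-→d8:-→d9:-→d10:H2→d11:-→d12:-→d13:-→d14:-→d15:-→d16:-→d17:-→d18:-→d19:-→d20:-→d21:-→d22:-→d23:-→d24:H4→d25:-→d26:-→d27:-→d28:H1→d29:-→d30:-→d31:-→d32:H1  best=H1
  add 227.238.0.0/15 -> H2 at depth 15
  ? 151.163.178.26  path d0:-→d1:-→d2:-→d3:-→d4:-→d5:-→d6:-→d7:-→d8:-→d9:-→d10:H2→d11:-→d12:-→d13:-→d14:-→d15:-→d16:-→d17:-→d18:-→d19:-→d20:-→d21:-→d22:-→d23:-→d24:H4→d25:-  best=H4
  add 227.238.122.203/32 -> H0 at depth 32

== LOOKUPS ==
["H2","H2","no-route","H6","H1","H4","H1","H4","H1","H4"]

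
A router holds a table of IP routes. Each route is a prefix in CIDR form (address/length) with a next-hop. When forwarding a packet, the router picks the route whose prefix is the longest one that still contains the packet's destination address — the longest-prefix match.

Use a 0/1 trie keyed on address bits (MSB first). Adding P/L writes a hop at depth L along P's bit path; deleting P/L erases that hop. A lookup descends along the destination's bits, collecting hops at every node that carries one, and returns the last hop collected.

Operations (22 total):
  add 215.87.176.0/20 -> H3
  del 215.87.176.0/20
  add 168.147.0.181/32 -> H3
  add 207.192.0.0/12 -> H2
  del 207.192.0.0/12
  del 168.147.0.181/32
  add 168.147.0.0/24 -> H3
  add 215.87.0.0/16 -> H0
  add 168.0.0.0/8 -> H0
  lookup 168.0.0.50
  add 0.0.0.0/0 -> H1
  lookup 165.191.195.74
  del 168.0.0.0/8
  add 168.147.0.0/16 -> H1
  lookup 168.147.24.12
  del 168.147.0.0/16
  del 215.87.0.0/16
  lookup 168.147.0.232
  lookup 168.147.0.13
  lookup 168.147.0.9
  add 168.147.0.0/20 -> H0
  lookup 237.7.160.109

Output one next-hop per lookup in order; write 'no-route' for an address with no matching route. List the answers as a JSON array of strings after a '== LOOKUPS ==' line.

Apply in order:
  + 215.87.176.0/20 (H3) depth=20
  - 215.87.176.0/20 clear@20
  + 168.147.0.181/32 (H3) depth=32
  + 207.192.0.0/12 (H2) depth=12
  - 207.192.0.0/12 clear@12
  - 168.147.0.181/32 clear@32
  + 168.147.0.0/24 (H3) depth=24
  + 215.87.0.0/16 (H0) depth=16
  + 168.0.0.0/8 (H0) depth=8
  Q 168.0.0.50: descend 10101000 ; hops seen [H0] ; pick H0
  + 0.0.0.0/0 (H1) depth=0
  Q 165.191.195.74: descend 1010 ; hops seen [H1] ; pick H1
  - 168.0.0.0/8 clear@8
  + 168.147.0.0/16 (H1) depth=16
  Q 168.147.24.12: descend 1010100010010011000 ; hops seen [H1,H1] ; pick H1
  - 168.147.0.0/16 clear@16
  - 215.87.0.0/16 clear@16
  Q 168.147.0.232: descend 1010100010010011000000001 ; hops seen [H1,H3] ; pick H3
  Q 168.147.0.13: descend 101010001001001100000000 ; hops seen [H1,H3] ; pick H3
  Q 168.147.0.9: descend 101010001001001100000000 ; hops seen [H1,H3] ; pick H3
  + 168.147.0.0/20 (H0) depth=20
  Q 237.7.160.109: descend 11 ; hops seen [H1] ; pick H1

== LOOKUPS ==
["H0","H1","H1","H3","H3","H3","H1"]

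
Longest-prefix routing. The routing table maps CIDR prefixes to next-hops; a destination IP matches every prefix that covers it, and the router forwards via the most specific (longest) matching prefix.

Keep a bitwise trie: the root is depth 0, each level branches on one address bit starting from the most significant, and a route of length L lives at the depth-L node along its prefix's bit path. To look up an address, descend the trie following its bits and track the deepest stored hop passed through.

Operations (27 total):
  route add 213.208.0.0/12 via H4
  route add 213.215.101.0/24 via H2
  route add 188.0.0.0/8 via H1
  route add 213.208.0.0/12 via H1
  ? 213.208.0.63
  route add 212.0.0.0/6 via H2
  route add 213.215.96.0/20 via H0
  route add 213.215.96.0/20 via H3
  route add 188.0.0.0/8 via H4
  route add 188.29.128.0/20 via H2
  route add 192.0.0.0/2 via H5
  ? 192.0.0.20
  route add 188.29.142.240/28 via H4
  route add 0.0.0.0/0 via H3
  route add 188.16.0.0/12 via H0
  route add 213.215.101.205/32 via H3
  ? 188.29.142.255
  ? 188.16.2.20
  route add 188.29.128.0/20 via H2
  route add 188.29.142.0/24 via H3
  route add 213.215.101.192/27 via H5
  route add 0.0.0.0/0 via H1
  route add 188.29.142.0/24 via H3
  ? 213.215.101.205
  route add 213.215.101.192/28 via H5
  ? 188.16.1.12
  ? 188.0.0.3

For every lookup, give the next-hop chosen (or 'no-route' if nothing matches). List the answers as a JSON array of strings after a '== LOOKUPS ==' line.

Trace:
  add 213.208.0.0/12 -> H4 at depth 12
  add 213.215.101.0/24 -> H2 at depth 24
  add 188.0.0.0/8 -> H1 at depth 8
  add 213.208.0.0/12 -> H1 at depth 12
  ? 213.208.0.63  path d0:-→d1:-→d2:-→d3:-→d4:-→d5:-→d6:-→d7:-→d8:-→d9:-→d10:-→d11:-→d12:H1→d13:-  best=H1
  add 212.0.0.0/6 -> H2 at depth 6
  add 213.215.96.0/20 -> H0 at depth 20
  add 213.215.96.0/20 -> H3 at depth 20
  add 188.0.0.0/8 -> H4 at depth 8
  add 188.29.128.0/20 -> H2 at depth 20
  add 192.0.0.0/2 -> H5 at depth 2
  ? 192.0.0.20  path d0:-→d1:-→d2:H5→d3:-  best=H5
  add 188.29.142.240/28 -> H4 at depth 28
  add 0.0.0.0/0 -> H3 at depth 0
  add 188.16.0.0/12 -> H0 at depth 12
  add 213.215.101.205/32 -> H3 at depth 32
  ? 188.29.142.255  path d0:H3→d1:-→d2:-→d3:-→d4:-→d5:-→d6:-→d7:-→d8:H4→d9:-→d10:-→d11:-→d12:H0→d13:-→d14:-→d15:-→d16:-→d17:-→d18:-→d19:-→d20:H2→d21:-→d22:-→d23:-→d24:-→d25:-→d26:-→d27:-→d28:H4  best=H4
  ? 188.16.2.20  path d0:H3→d1:-→d2:-→d3:-→d4:-→d5:-→d6:-→d7:-→d8:H4→d9:-→d10:-→d11:-→d12:H0  best=H0
  add 188.29.128.0/20 -> H2 at depth 20
  add 188.29.142.0/24 -> H3 at depth 24
  add 213.215.101.192/27 -> H5 at depth 27
  add 0.0.0.0/0 -> H1 at depth 0
  add 188.29.142.0/24 -> H3 at depth 24
  ? 213.215.101.205  path d0:H1→d1:-→d2:H5→d3:-→d4:-→d5:-→d6:H2→d7:-→d8:-→d9:-→d10:-→d11:-→d12:H1→d13:-→d14:-→d15:-→d16:-→d17:-→d18:-→d19:-→d20:H3→d21:-→d22:-→d23:-→d24:H2→d25:-→d26:-→d27:H5→d28:-→d29:-→d30:-→d31:-→d32:H3  best=H3
  add 213.215.101.192/28 -> H5 at depth 28
  ? 188.16.1.12  path d0:H1→d1:-→d2:-→d3:-→d4:-→d5:-→d6:-→d7:-→d8:H4→d9:-→d10:-→d11:-→d12:H0  best=H0
  ? 188.0.0.3  path d0:H1→d1:-→d2:-→d3:-→d4:-→d5:-→d6:-→d7:-→d8:H4→d9:-→d10:-→d11:-  best=H4

== LOOKUPS ==
["H1","H5","H4","H0","H3","H0","H4"]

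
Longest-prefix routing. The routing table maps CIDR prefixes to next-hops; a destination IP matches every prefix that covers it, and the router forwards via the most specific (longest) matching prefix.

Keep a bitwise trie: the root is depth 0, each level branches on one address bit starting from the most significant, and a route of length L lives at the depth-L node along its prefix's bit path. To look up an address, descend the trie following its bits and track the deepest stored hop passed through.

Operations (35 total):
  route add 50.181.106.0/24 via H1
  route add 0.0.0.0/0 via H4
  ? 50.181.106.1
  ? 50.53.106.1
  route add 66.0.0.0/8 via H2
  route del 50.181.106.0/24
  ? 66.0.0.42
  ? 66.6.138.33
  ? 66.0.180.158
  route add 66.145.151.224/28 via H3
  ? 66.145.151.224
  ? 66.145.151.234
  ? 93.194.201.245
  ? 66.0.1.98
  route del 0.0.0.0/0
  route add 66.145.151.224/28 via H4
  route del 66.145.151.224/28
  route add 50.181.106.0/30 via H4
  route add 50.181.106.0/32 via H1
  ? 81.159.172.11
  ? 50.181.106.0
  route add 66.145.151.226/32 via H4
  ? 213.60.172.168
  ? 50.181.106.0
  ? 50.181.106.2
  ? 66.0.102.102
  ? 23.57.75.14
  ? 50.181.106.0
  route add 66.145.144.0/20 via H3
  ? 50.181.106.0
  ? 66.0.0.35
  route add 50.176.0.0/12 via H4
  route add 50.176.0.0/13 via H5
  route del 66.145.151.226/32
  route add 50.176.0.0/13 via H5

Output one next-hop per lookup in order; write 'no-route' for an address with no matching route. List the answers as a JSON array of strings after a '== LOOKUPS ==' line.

Trace:
  add 50.181.106.0/24 -> H1 at depth 24
  add 0.0.0.0/0 -> H4 at depth 0
  ? 50.181.106.1  path d0:H4→d1:-→d2:-→d3:-→d4:-→d5:-→d6:-→d7:-→d8:-→d9:-→d10:-→d11:-→d12:-→d13:-→d14:-→d15:-→d16:-→d17:-→d18:-→d19:-→d20:-→d21:-→d22:-→d23:-→d24:H1  best=H1
  ? 50.53.106.1  path d0:H4→d1:-→d2:-→d3:-→d4:-→d5:-→d6:-→d7:-→d8:-  best=H4
  add 66.0.0.0/8 -> H2 at depth 8
  del 50.181.106.0/24 (clear depth 24)
  ? 66.0.0.42  path d0:H4→d1:-→d2:-→d3:-→d4:-→d5:-→d6:-→d7:-→d8:H2  best=H2
  ? 66.6.138.33  path d0:H4→d1:-→d2:-→d3:-→d4:-→d5:-→d6:-→d7:-→d8:H2  best=H2
  ? 66.0.180.158  path d0:H4→d1:-→d2:-→d3:-→d4:-→d5:-→d6:-→d7:-→d8:H2  best=H2
  add 66.145.151.224/28 -> H3 at depth 28
  ? 66.145.151.224  path d0:H4→d1:-→d2:-→d3:-→d4:-→d5:-→d6:-→d7:-→d8:H2→d9:-→d10:-→d11:-→d12:-→d13:-→d14:-→d15:-→d16:-→d17:-→d18:-→d19:-→d20:-→d21:-→d22:-→d23:-→d24:-→d25:-→d26:-→d27:-→d28:H3  best=H3
  ? 66.145.151.234  path d0:H4→d1:-→d2:-→d3:-→d4:-→d5:-→d6:-→d7:-→d8:H2→d9:-→d10:-→d11:-→d12:-→d13:-→d14:-→d15:-→d16:-→d17:-→d18:-→d19:-→d20:-→d21:-→d22:-→d23:-→d24:-→d25:-→d26:-→d27:-→d28:H3  best=H3
  ? 93.194.201.245  path d0:H4→d1:-→d2:-→d3:-  best=H4
  ? 66.0.1.98  path d0:H4→d1:-→d2:-→d3:-→d4:-→d5:-→d6:-→d7:-→d8:H2  best=H2
  del 0.0.0.0/0 (clear depth 0)
  add 66.145.151.224/28 -> H4 at depth 28
  del 66.145.151.224/28 (clear depth 28)
  add 50.181.106.0/30 -> H4 at depth 30
  add 50.181.106.0/32 -> H1 at depth 32
  ? 81.159.172.11  path d0:-→d1:-→d2:-→d3:-  best=no-route
  ? 50.181.106.0  path d0:-→d1:-→d2:-→d3:-→d4:-→d5:-→d6:-→d7:-→d8:-→d9:-→d10:-→d11:-→d12:-→d13:-→d14:-→d15:-→d16:-→d17:-→d18:-→d19:-→d20:-→d21:-→d22:-→d23:-→d24:-→d25:-→d26:-→d27:-→d28:-→d29:-→d30:H4→d31:-→d32:H1  best=H1
  add 66.145.151.226/32 -> H4 at depth 32
  ? 213.60.172.168  path d0:-  best=no-route
  ? 50.181.106.0  path d0:-→d1:-→d2:-→d3:-→d4:-→d5:-→d6:-→d7:-→d8:-→d9:-→d10:-→d11:-→d12:-→d13:-→d14:-→d15:-→d16:-→d17:-→d18:-→d19:-→d20:-→d21:-→d22:-→d23:-→d24:-→d25:-→d26:-→d27:-→d28:-→d29:-→d30:H4→d31:-→d32:H1  best=H1
  ? 50.181.106.2  path d0:-→d1:-→d2:-→d3:-→d4:-→d5:-→d6:-→d7:-→d8:-→d9:-→d10:-→d11:-→d12:-→d13:-→d14:-→d15:-→d16:-→d17:-→d18:-→d19:-→d20:-→d21:-→d22:-→d23:-→d24:-→d25:-→d26:-→d27:-→d28:-→d29:-→d30:H4  best=H4
  ? 66.0.102.102  path d0:-→d1:-→d2:-→d3:-→d4:-→d5:-→d6:-→d7:-→d8:H2  best=H2
  ? 23.57.75.14  path d0:-→d1:-→d2:-  best=no-route
  ? 50.181.106.0  path d0:-→d1:-→d2:-→d3:-→d4:-→d5:-→d6:-→d7:-→d8:-→d9:-→d10:-→d11:-→d12:-→d13:-→d14:-→d15:-→d16:-→d17:-→d18:-→d19:-→d20:-→d21:-→d22:-→d23:-→d24:-→d25:-→d26:-→d27:-→d28:-→d29:-→d30:H4→d31:-→d32:H1  best=H1
  add 66.145.144.0/20 -> H3 at depth 20
  ? 50.181.106.0  path d0:-→d1:-→d2:-→d3:-→d4:-→d5:-→d6:-→d7:-→d8:-→d9:-→d10:-→d11:-→d12:-→d13:-→d14:-→d15:-→d16:-→d17:-→d18:-→d19:-→d20:-→d21:-→d22:-→d23:-→d24:-→d25:-→d26:-→d27:-→d28:-→d29:-→d30:H4→d31:-→d32:H1  best=H1
  ? 66.0.0.35  path d0:-→d1:-→d2:-→d3:-→d4:-→d5:-→d6:-→d7:-→d8:H2  best=H2
  add 50.176.0.0/12 -> H4 at depth 12
  add 50.176.0.0/13 -> H5 at depth 13
  del 66.145.151.226/32 (clear depth 32)
  add 50.176.0.0/13 -> H5 at depth 13

== LOOKUPS ==
["H1","H4","H2","H2","H2","H3","H3","H4","H2","no-route","H1","no-route","H1","H4","H2","no-route","H1","H1","H2"]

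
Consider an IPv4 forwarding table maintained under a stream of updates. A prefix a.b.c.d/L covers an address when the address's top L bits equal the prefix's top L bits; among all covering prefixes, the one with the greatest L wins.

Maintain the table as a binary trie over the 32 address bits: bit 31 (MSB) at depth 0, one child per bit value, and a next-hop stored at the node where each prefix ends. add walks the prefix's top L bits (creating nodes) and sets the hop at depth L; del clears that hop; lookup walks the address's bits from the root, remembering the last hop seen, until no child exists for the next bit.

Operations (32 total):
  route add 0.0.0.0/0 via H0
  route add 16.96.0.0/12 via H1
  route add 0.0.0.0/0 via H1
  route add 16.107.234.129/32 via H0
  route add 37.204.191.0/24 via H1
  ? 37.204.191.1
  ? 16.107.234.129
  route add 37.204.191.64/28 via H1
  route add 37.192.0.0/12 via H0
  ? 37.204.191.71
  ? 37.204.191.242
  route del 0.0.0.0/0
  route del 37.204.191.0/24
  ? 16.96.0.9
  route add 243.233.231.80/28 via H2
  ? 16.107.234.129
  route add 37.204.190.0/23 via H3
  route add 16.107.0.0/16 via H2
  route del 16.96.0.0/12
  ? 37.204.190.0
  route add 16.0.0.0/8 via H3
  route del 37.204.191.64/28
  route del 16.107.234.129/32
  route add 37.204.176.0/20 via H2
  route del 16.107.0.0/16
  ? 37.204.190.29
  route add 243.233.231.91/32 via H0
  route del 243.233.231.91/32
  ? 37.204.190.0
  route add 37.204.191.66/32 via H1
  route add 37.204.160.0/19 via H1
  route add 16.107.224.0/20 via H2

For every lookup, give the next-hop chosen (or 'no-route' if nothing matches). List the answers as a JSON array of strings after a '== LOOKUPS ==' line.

Trace:
  add 0.0.0.0/0 -> H0 at depth 0
  add 16.96.0.0/12 -> H1 at depth 12
  add 0.0.0.0/0 -> H1 at depth 0
  add 16.107.234.129/32 -> H0 at depth 32
  add 37.204.191.0/24 -> H1 at depth 24
  Q 37.204.191.1: descend 001001011100110010111111 ; hops seen [H1,H1] ; pick H1
  Q 16.107.234.129: descend 00010000011010111110101010000001 ; hops seen [H1,H1,H0] ; pick H0
  add 37.204.191.64/28 -> H1 at depth 28
  add 37.192.0.0/12 -> H0 at depth 12
  Q 37.204.191.71: descend 0010010111001100101111110100 ; hops seen [H1,H0,H1,H1] ; pick H1
  Q 37.204.191.242: descend 001001011100110010111111 ; hops seen [H1,H0,H1] ; pick H1
  del 0.0.0.0/0 (clear depth 0)
  del 37.204.191.0/24 (clear depth 24)
  Q 16.96.0.9: descend 000100000110 ; hops seen [H1] ; pick H1
  add 243.233.231.80/28 -> H2 at depth 28
  Q 16.107.234.129: descend 00010000011010111110101010000001 ; hops seen [H1,H0] ; pick H0
  add 37.204.190.0/23 -> H3 at depth 23
  add 16.107.0.0/16 -> H2 at depth 16
  del 16.96.0.0/12 (clear depth 12)
  Q 37.204.190.0: descend 00100101110011001011111 ; hops seen [H0,H3] ; pick H3
  add 16.0.0.0/8 -> H3 at depth 8
  del 37.204.191.64/28 (clear depth 28)
  del 16.107.234.129/32 (clear depth 32)
  add 37.204.176.0/20 -> H2 at depth 20
  del 16.107.0.0/16 (clear depth 16)
  Q 37.204.190.29: descend 00100101110011001011111 ; hops seen [H0,H2,H3] ; pick H3
  add 243.233.231.91/32 -> H0 at depth 32
  del 243.233.231.91/32 (clear depth 32)
  Q 37.204.190.0: descend 00100101110011001011111 ; hops seen [H0,H2,H3] ; pick H3
  add 37.204.191.66/32 -> H1 at depth 32
  add 37.204.160.0/19 -> H1 at depth 19
  add 16.107.224.0/20 -> H2 at depth 20

== LOOKUPS ==
["H1","H0","H1","H1","H1","H0","H3","H3","H3"]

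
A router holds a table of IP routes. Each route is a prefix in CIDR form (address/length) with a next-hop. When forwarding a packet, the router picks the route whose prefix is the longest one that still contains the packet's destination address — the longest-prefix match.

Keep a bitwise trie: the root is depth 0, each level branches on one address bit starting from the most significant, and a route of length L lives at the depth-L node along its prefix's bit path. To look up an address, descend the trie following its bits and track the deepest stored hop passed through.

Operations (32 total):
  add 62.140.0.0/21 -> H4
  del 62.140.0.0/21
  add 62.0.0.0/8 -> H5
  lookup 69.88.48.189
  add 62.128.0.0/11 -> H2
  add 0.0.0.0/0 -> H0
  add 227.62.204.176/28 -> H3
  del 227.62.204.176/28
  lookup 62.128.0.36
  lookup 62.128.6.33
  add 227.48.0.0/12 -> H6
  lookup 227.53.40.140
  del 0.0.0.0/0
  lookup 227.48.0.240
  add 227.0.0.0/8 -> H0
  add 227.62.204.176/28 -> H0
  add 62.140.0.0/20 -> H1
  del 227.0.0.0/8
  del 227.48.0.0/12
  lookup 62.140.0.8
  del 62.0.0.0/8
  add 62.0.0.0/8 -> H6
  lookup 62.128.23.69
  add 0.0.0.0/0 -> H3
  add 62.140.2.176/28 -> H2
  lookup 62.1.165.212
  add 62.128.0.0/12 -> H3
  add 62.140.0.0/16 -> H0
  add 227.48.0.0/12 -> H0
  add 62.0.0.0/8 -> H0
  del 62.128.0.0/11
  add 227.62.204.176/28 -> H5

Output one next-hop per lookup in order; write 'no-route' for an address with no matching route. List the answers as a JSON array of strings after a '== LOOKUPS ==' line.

Trace:
  add 62.140.0.0/21 -> H4 at depth 21
  - 62.140.0.0/21 clear@21
  add 62.0.0.0/8 -> H5 at depth 8
  ? 69.88.48.189  path d0:-→d1:-  best=no-route
  add 62.128.0.0/11 -> H2 at depth 11
  add 0.0.0.0/0 -> H0 at depth 0
  add 227.62.204.176/28 -> H3 at depth 28
  - 227.62.204.176/28 clear@28
  ? 62.128.0.36  path d0:H0→d1:-→d2:-→d3:-→d4:-→d5:-→d6:-→d7:-→d8:H5→d9:-→d10:-→d11:H2→d12:-  best=H2
  ? 62.128.6.33  path d0:H0→d1:-→d2:-→d3:-→d4:-→d5:-→d6:-→d7:-→d8:H5→d9:-→d10:-→d11:H2→d12:-  best=H2
  add 227.48.0.0/12 -> H6 at depth 12
  ? 227.53.40.140  path d0:H0→d1:-→d2:-→d3:-→d4:-→d5:-→d6:-→d7:-→d8:-→d9:-→d10:-→d11:-→d12:H6  best=H6
  - 0.0.0.0/0 clear@0
  ? 227.48.0.240  path d0:-→d1:-→d2:-→d3:-→d4:-→d5:-→d6:-→d7:-→d8:-→d9:-→d10:-→d11:-→d12:H6  best=H6
  add 227.0.0.0/8 -> H0 at depth 8
  add 227.62.204.176/28 -> H0 at depth 28
  add 62.140.0.0/20 -> H1 at depth 20
  - 227.0.0.0/8 clear@8
  - 227.48.0.0/12 clear@12
  ? 62.140.0.8  path d0:-→d1:-→d2:-→d3:-→d4:-→d5:-→d6:-→d7:-→d8:H5→d9:-→d10:-→d11:H2→d12:-→d13:-→d14:-→d15:-→d16:-→d17:-→d18:-→d19:-→d20:H1→d21:-  best=H1
  - 62.0.0.0/8 clear@8
  add 62.0.0.0/8 -> H6 at depth 8
  ? 62.128.23.69  path d0:-→d1:-→d2:-→d3:-→d4:-→d5:-→d6:-→d7:-→d8:H6→d9:-→d10:-→d11:H2→d12:-  best=H2
  add 0.0.0.0/0 -> H3 at depth 0
  add 62.140.2.176/28 -> H2 at depth 28
  ? 62.1.165.212  path d0:H3→d1:-→d2:-→d3:-→d4:-→d5:-→d6:-→d7:-→d8:H6  best=H6
  add 62.128.0.0/12 -> H3 at depth 12
  add 62.140.0.0/16 -> H0 at depth 16
  add 227.48.0.0/12 -> H0 at depth 12
  add 62.0.0.0/8 -> H0 at depth 8
  - 62.128.0.0/11 clear@11
  add 227.62.204.176/28 -> H5 at depth 28

== LOOKUPS ==
["no-route","H2","H2","H6","H6","H1","H2","H6"]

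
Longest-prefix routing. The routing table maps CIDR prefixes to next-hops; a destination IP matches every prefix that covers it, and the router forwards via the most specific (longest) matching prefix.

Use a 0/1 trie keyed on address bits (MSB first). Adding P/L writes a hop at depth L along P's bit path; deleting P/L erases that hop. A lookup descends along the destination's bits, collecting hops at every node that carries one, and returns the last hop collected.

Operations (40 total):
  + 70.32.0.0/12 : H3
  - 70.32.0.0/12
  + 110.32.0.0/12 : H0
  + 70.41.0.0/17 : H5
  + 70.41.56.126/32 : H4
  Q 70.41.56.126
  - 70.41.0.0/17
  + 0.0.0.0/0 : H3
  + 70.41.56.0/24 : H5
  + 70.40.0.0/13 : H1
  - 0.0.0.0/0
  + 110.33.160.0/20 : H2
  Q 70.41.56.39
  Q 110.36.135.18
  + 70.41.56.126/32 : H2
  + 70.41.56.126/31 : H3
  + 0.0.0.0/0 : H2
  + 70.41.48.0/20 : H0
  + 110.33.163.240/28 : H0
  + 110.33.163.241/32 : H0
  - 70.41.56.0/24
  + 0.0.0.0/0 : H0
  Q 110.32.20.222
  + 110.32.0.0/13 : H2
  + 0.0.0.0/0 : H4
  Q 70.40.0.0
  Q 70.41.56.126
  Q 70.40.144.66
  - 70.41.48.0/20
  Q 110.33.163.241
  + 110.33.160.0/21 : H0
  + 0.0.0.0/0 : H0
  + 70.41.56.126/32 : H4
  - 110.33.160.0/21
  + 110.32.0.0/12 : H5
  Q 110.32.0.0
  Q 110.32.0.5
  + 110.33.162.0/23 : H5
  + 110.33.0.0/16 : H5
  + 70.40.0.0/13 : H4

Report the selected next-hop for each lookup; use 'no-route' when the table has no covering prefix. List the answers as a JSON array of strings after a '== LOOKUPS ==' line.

Trace:
  add 70.32.0.0/12 -> H3 at depth 12
  del 70.32.0.0/12 (clear depth 12)
  add 110.32.0.0/12 -> H0 at depth 12
  add 70.41.0.0/17 -> H5 at depth 17
  add 70.41.56.126/32 -> H4 at depth 32
  lookup 70.41.56.126: bits 01000110001010010011100001111110 walk d0:-→d1:-→d2:-→d3:-→d4:-→d5:-→d6:-→d7:-→d8:-→d9:-→d10:-→d11:-→d12:-→d13:-→d14:-→d15:-→d16:-→d17:H5→d18:-→d19:-→d20:-→d21:-→d22:-→d23:-→d24:-→d25:-→d26:-→d27:-→d28:-→d29:-→d30:-→d31:-→d32:H4 -> H4
  del 70.41.0.0/17 (clear depth 17)
  add 0.0.0.0/0 -> H3 at depth 0
  add 70.41.56.0/24 -> H5 at depth 24
  add 70.40.0.0/13 -> H1 at depth 13
  del 0.0.0.0/0 (clear depth 0)
  add 110.33.160.0/20 -> H2 at depth 20
  lookup 70.41.56.39: bits 0100011000101001001110000 walk d0:-→d1:-→d2:-→d3:-→d4:-→d5:-→d6:-→d7:-→d8:-→d9:-→d10:-→d11:-→d12:-→d13:H1→d14:-→d15:-→d16:-→d17:-→d18:-→d19:-→d20:-→d21:-→d22:-→d23:-→d24:H5→d25:- -> H5
  lookup 110.36.135.18: bits 0110111000100 walk d0:-→d1:-→d2:-→d3:-→d4:-→d5:-→d6:-→d7:-→d8:-→d9:-→d10:-→d11:-→d12:H0→d13:- -> H0
  add 70.41.56.126/32 -> H2 at depth 32
  add 70.41.56.126/31 -> H3 at depth 31
  add 0.0.0.0/0 -> H2 at depth 0
  add 70.41.48.0/20 -> H0 at depth 20
  add 110.33.163.240/28 -> H0 at depth 28
  add 110.33.163.241/32 -> H0 at depth 32
  del 70.41.56.0/24 (clear depth 24)
  add 0.0.0.0/0 -> H0 at depth 0
  lookup 110.32.20.222: bits 011011100010000 walk d0:H0→d1:-→d2:-→d3:-→d4:-→d5:-→d6:-→d7:-→d8:-→d9:-→d10:-→d11:-→d12:H0→d13:-→d14:-→d15:- -> H0
  add 110.32.0.0/13 -> H2 at depth 13
  add 0.0.0.0/0 -> H4 at depth 0
  lookup 70.40.0.0: bits 010001100010100 walk d0:H4→d1:-→d2:-→d3:-→d4:-→d5:-→d6:-→d7:-→d8:-→d9:-→d10:-→d11:-→d12:-→d13:H1→d14:-→d15:- -> H1
  lookup 70.41.56.126: bits 01000110001010010011100001111110 walk d0:H4→d1:-→d2:-→d3:-→d4:-→d5:-→d6:-→d7:-→d8:-→d9:-→d10:-→d11:-→d12:-→d13:H1→d14:-→d15:-→d16:-→d17:-→d18:-→d19:-→d20:H0→d21:-→d22:-→d23:-→d24:-→d25:-→d26:-→d27:-→d28:-→d29:-→d30:-→d31:H3→d32:H2 -> H2
  lookup 70.40.144.66: bits 010001100010100 walk d0:H4→d1:-→d2:-→d3:-→d4:-→d5:-→d6:-→d7:-→d8:-→d9:-→d10:-→d11:-→d12:-→d13:H1→d14:-→d15:- -> H1
  del 70.41.48.0/20 (clear depth 20)
  lookup 110.33.163.241: bits 01101110001000011010001111110001 walk d0:H4→d1:-→d2:-→d3:-→d4:-→d5:-→d6:-→d7:-→d8:-→d9:-→d10:-→d11:-→d12:H0→d13:H2→d14:-→d15:-→d16:-→d17:-→d18:-→d19:-→d20:H2→d21:-→d22:-→d23:-→d24:-→d25:-→d26:-→d27:-→d28:H0→d29:-→d30:-→d31:-→d32:H0 -> H0
  add 110.33.160.0/21 -> H0 at depth 21
  add 0.0.0.0/0 -> H0 at depth 0
  add 70.41.56.126/32 -> H4 at depth 32
  del 110.33.160.0/21 (clear depth 21)
  add 110.32.0.0/12 -> H5 at depth 12
  lookup 110.32.0.0: bits 011011100010000 walk d0:H0→d1:-→d2:-→d3:-→d4:-→d5:-→d6:-→d7:-→d8:-→d9:-→d10:-→d11:-→d12:H5→d13:H2→d14:-→d15:- -> H2
  lookup 110.32.0.5: bits 011011100010000 walk d0:H0→d1:-→d2:-→d3:-→d4:-→d5:-→d6:-→d7:-→d8:-→d9:-→d10:-→d11:-→d12:H5→d13:H2→d14:-→d15:- -> H2
  add 110.33.162.0/23 -> H5 at depth 23
  add 110.33.0.0/16 -> H5 at depth 16
  add 70.40.0.0/13 -> H4 at depth 13

== LOOKUPS ==
["H4","H5","H0","H0","H1","H2","H1","H0","H2","H2"]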